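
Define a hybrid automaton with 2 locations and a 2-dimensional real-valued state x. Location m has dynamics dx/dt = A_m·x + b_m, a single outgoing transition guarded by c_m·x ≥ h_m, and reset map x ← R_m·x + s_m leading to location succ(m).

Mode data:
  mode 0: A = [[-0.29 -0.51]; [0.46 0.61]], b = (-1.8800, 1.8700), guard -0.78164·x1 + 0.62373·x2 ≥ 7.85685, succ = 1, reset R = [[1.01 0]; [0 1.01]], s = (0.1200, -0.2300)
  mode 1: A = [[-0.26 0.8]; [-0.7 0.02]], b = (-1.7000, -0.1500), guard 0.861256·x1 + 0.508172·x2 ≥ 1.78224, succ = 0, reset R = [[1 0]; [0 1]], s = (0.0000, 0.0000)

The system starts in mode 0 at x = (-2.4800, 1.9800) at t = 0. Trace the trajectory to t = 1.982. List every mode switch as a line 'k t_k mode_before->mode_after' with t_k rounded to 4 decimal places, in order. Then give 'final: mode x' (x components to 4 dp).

1 1.4749 0->1
final: 1 -3.8720 6.5691

Mode 0: guard c·x = 7.8568 hit at Δt = 1.4749 (t = 1.4749), x⁻ = (-6.0604, 5.0018) → reset → x⁺ = (-6.0010, 4.8218), jump to mode 1
Mode 1: flow for 0.5071 to horizon, guard not reached → x = (-3.8720, 6.5691)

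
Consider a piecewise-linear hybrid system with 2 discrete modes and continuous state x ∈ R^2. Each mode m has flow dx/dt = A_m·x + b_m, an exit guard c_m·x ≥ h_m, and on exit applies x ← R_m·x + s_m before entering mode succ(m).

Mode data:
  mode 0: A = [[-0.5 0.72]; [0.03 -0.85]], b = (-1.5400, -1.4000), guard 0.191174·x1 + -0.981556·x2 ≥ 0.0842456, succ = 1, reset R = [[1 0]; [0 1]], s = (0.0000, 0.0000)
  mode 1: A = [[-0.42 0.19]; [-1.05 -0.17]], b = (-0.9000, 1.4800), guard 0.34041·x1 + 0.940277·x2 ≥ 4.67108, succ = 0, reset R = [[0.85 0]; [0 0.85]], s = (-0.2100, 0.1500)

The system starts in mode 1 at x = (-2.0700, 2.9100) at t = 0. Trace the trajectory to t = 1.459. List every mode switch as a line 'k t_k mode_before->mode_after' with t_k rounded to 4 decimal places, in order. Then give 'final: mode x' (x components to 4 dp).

1 0.9884 1->0
final: 0 -0.6721 2.6703

Mode 1: guard c·x = 4.6711 hit at Δt = 0.9884 (t = 0.9884), x⁻ = (-1.4220, 5.4826) → reset → x⁺ = (-1.4187, 4.8102), jump to mode 0
Mode 0: flow for 0.4706 to horizon, guard not reached → x = (-0.6721, 2.6703)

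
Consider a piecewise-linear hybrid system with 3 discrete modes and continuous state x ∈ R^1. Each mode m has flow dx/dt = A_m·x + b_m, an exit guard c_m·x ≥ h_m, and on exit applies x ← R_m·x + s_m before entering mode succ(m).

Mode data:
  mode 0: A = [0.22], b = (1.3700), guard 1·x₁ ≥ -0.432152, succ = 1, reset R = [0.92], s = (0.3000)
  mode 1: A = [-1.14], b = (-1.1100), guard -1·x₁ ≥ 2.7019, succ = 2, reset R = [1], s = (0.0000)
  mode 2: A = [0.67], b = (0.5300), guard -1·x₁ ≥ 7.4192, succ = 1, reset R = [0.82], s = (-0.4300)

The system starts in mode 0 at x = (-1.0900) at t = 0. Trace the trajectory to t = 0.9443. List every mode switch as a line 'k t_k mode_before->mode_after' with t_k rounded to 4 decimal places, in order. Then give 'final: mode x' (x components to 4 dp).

Mode 0: guard c·x = -0.4322 hit at Δt = 0.5477 (t = 0.5477), x⁻ = (-0.4322) → reset → x⁺ = (-0.0976), jump to mode 1
Mode 1: flow for 0.3966 to horizon, guard not reached → x = (-0.4162)

1 0.5477 0->1
final: 1 -0.4162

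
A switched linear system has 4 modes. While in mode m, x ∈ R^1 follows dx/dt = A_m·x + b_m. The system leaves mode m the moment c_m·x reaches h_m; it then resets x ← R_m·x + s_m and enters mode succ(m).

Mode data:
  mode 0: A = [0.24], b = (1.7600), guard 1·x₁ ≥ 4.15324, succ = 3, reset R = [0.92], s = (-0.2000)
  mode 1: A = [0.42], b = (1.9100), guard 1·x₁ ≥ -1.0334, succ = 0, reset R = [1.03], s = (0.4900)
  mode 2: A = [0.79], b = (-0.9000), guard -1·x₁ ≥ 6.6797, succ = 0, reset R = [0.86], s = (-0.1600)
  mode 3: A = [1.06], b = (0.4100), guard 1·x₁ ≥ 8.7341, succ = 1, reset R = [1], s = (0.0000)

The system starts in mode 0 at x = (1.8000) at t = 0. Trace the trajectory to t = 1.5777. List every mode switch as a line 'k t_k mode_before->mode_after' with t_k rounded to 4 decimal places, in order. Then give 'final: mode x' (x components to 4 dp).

Mode 0: guard c·x = 4.1532 hit at Δt = 0.9552 (t = 0.9552), x⁻ = (4.1532) → reset → x⁺ = (3.6210), jump to mode 3
Mode 3: flow for 0.6225 to horizon, guard not reached → x = (7.3663)

1 0.9552 0->3
final: 3 7.3663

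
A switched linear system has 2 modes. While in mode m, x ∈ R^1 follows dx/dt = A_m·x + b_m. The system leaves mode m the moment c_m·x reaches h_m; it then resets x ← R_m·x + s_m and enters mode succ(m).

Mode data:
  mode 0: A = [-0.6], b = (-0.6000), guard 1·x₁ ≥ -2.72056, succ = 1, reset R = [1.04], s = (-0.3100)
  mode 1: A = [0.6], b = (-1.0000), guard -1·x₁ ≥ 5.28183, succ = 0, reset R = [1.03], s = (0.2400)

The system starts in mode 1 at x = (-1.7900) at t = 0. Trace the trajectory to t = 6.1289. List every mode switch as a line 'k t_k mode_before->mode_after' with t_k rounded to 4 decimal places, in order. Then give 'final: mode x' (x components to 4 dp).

1 1.1637 1->0
2 2.6512 0->1
3 3.2656 1->0
4 4.7531 0->1
5 5.3675 1->0
final: 0 -3.6600

Mode 1: guard c·x = 5.2818 hit at Δt = 1.1637 (t = 1.1637), x⁻ = (-5.2818) → reset → x⁺ = (-5.2003), jump to mode 0
Mode 0: guard c·x = -2.7206 hit at Δt = 1.4875 (t = 2.6512), x⁻ = (-2.7206) → reset → x⁺ = (-3.1394), jump to mode 1
Mode 1: guard c·x = 5.2818 hit at Δt = 0.6144 (t = 3.2656), x⁻ = (-5.2818) → reset → x⁺ = (-5.2003), jump to mode 0
Mode 0: guard c·x = -2.7206 hit at Δt = 1.4875 (t = 4.7531), x⁻ = (-2.7206) → reset → x⁺ = (-3.1394), jump to mode 1
Mode 1: guard c·x = 5.2818 hit at Δt = 0.6144 (t = 5.3675), x⁻ = (-5.2818) → reset → x⁺ = (-5.2003), jump to mode 0
Mode 0: flow for 0.7614 to horizon, guard not reached → x = (-3.6600)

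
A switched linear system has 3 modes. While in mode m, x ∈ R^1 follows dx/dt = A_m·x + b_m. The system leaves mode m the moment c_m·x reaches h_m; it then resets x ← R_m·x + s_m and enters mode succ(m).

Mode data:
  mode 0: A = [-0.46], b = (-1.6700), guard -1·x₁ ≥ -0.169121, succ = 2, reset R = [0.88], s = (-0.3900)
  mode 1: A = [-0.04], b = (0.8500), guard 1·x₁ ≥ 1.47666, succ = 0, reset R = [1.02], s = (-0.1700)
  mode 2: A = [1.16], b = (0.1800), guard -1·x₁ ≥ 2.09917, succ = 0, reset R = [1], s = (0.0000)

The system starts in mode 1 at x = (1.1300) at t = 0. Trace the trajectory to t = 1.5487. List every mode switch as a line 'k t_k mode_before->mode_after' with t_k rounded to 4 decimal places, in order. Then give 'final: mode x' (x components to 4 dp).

1 0.4345 1->0
2 1.0168 0->2
final: 2 -0.3146

Mode 1: guard c·x = 1.4767 hit at Δt = 0.4345 (t = 0.4345), x⁻ = (1.4767) → reset → x⁺ = (1.3362), jump to mode 0
Mode 0: guard c·x = -0.1691 hit at Δt = 0.5823 (t = 1.0168), x⁻ = (0.1691) → reset → x⁺ = (-0.2412), jump to mode 2
Mode 2: flow for 0.5319 to horizon, guard not reached → x = (-0.3146)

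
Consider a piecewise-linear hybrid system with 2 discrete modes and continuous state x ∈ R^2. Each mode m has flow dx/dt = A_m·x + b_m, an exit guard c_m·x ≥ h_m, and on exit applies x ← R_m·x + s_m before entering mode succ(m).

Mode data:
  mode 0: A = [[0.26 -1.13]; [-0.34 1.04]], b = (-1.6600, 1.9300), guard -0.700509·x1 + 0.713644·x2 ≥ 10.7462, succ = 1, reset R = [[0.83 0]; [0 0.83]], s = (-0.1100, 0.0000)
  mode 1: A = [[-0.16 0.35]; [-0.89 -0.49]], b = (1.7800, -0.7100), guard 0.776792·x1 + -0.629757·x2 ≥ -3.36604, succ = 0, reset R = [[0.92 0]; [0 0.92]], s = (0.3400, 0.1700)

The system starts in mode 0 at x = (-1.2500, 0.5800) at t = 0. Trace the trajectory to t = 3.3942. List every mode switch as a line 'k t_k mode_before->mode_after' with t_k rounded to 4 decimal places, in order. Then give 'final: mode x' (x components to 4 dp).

1 1.0453 0->1
2 2.4556 1->0
3 2.9731 0->1
final: 1 -2.2846 7.5635

Mode 0: guard c·x = 10.7462 hit at Δt = 1.0453 (t = 1.0453), x⁻ = (-7.7899, 7.4117) → reset → x⁺ = (-6.5756, 6.1517), jump to mode 1
Mode 1: guard c·x = -3.3660 hit at Δt = 1.4103 (t = 2.4556), x⁻ = (-0.2899, 4.9874) → reset → x⁺ = (0.0733, 4.7584), jump to mode 0
Mode 0: guard c·x = 10.7462 hit at Δt = 0.5175 (t = 2.9731), x⁻ = (-5.2086, 9.9455) → reset → x⁺ = (-4.4331, 8.2548), jump to mode 1
Mode 1: flow for 0.4211 to horizon, guard not reached → x = (-2.2846, 7.5635)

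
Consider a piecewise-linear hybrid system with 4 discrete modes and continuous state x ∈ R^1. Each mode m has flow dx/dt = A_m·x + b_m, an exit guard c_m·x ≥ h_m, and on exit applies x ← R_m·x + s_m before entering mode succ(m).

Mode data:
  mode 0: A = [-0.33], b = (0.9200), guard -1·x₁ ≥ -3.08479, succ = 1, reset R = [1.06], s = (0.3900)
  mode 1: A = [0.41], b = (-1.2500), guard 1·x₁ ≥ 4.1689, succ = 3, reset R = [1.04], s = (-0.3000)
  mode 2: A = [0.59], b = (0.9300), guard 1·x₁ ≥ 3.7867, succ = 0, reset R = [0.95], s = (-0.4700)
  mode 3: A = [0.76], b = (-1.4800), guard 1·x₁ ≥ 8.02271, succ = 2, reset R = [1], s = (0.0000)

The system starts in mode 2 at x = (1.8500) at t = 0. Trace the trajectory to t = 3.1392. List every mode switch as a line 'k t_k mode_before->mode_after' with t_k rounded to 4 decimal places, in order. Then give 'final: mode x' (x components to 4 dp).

1 0.7594 2->0
2 1.1655 0->1
3 2.6434 1->3
final: 3 4.9914

Mode 2: guard c·x = 3.7867 hit at Δt = 0.7594 (t = 0.7594), x⁻ = (3.7867) → reset → x⁺ = (3.1274), jump to mode 0
Mode 0: guard c·x = -3.0848 hit at Δt = 0.4061 (t = 1.1655), x⁻ = (3.0848) → reset → x⁺ = (3.6599), jump to mode 1
Mode 1: guard c·x = 4.1689 hit at Δt = 1.4779 (t = 2.6434), x⁻ = (4.1689) → reset → x⁺ = (4.0357), jump to mode 3
Mode 3: flow for 0.4958 to horizon, guard not reached → x = (4.9914)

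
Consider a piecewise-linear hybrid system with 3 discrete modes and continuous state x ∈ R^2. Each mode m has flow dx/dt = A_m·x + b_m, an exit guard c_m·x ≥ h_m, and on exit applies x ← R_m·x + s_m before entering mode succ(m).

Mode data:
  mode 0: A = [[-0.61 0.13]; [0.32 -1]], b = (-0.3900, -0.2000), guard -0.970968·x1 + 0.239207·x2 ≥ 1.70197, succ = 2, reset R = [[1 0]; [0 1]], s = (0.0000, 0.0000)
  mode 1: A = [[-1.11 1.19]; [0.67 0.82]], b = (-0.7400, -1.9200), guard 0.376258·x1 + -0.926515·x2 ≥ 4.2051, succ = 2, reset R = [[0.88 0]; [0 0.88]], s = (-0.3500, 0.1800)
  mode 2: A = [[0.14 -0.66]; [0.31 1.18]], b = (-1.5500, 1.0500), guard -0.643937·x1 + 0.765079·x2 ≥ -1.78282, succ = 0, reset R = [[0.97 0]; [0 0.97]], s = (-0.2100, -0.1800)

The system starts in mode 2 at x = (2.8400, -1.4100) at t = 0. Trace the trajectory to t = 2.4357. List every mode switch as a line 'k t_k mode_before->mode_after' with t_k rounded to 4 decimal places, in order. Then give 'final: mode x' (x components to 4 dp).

1 1.4992 2->0
final: 0 0.7305 -0.1778

Mode 2: guard c·x = -1.7828 hit at Δt = 1.4992 (t = 1.4992), x⁻ = (2.1174, -0.5482) → reset → x⁺ = (1.8438, -0.7117), jump to mode 0
Mode 0: flow for 0.9365 to horizon, guard not reached → x = (0.7305, -0.1778)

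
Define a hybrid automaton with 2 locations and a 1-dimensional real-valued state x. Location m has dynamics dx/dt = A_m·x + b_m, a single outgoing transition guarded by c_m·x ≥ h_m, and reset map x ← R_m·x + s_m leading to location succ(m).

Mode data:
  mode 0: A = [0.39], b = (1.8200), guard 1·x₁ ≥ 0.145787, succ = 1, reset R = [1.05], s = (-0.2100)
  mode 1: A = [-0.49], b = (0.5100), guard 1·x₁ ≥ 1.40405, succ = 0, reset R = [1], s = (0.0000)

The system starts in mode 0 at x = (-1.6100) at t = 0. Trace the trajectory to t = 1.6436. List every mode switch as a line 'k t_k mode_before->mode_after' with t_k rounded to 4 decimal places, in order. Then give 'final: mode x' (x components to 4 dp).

1 1.1638 0->1
final: 1 0.1731

Mode 0: guard c·x = 0.1458 hit at Δt = 1.1638 (t = 1.1638), x⁻ = (0.1458) → reset → x⁺ = (-0.0569), jump to mode 1
Mode 1: flow for 0.4798 to horizon, guard not reached → x = (0.1731)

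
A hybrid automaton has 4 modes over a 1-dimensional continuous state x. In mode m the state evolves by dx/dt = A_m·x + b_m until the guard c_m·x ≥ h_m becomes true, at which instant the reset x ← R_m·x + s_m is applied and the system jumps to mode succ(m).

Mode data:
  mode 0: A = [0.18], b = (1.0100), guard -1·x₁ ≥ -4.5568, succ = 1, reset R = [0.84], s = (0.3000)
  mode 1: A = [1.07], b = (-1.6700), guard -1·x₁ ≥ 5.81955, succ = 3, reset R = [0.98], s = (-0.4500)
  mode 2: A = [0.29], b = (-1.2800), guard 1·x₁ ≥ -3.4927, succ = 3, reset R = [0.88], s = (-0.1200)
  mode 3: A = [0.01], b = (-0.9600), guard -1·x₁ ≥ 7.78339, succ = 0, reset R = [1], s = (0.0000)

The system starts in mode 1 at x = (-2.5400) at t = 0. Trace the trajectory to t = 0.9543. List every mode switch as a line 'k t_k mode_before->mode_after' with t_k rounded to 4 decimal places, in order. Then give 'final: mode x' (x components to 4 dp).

1 0.5492 1->3
final: 3 -6.5678

Mode 1: guard c·x = 5.8195 hit at Δt = 0.5492 (t = 0.5492), x⁻ = (-5.8195) → reset → x⁺ = (-6.1532), jump to mode 3
Mode 3: flow for 0.4051 to horizon, guard not reached → x = (-6.5678)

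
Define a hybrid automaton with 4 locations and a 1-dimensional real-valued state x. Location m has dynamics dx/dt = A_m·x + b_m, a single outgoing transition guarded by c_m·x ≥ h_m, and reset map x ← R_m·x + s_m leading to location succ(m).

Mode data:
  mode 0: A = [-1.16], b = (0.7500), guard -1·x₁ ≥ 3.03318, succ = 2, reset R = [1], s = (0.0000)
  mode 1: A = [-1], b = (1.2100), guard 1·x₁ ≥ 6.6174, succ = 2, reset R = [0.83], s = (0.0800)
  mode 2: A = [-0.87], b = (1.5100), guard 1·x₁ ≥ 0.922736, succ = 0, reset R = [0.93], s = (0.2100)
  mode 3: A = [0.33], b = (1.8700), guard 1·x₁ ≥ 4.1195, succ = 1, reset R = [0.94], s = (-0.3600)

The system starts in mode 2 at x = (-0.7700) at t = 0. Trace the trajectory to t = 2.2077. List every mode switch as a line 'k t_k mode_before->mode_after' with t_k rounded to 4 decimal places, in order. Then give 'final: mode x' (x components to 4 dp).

1 1.2939 2->0
final: 0 0.7926

Mode 2: guard c·x = 0.9227 hit at Δt = 1.2939 (t = 1.2939), x⁻ = (0.9227) → reset → x⁺ = (1.0681), jump to mode 0
Mode 0: flow for 0.9138 to horizon, guard not reached → x = (0.7926)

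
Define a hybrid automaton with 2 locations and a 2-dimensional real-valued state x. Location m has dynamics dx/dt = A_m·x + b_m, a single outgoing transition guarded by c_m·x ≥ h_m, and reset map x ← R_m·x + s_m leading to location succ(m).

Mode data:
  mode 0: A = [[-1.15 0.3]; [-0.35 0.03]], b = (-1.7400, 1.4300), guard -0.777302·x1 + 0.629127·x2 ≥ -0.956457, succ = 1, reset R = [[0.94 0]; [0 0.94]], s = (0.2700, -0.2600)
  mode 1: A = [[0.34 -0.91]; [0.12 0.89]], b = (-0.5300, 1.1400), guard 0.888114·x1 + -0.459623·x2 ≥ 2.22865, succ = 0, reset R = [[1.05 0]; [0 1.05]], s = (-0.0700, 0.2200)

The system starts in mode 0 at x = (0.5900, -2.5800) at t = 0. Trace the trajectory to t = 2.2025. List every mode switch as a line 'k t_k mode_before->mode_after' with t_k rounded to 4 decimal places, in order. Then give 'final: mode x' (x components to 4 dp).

1 0.4051 0->1
2 1.0381 1->0
3 1.5754 0->1
final: 1 1.0396 -2.8187

Mode 0: guard c·x = -0.9565 hit at Δt = 0.4051 (t = 0.4051), x⁻ = (-0.4165, -2.0349) → reset → x⁺ = (-0.1215, -2.1728), jump to mode 1
Mode 1: guard c·x = 2.2287 hit at Δt = 0.6330 (t = 1.0381), x⁻ = (1.0547, -2.8108) → reset → x⁺ = (1.0375, -2.7314), jump to mode 0
Mode 0: guard c·x = -0.9565 hit at Δt = 0.5373 (t = 1.5754), x⁻ = (-0.4237, -2.0438) → reset → x⁺ = (-0.1283, -2.1812), jump to mode 1
Mode 1: flow for 0.6271 to horizon, guard not reached → x = (1.0396, -2.8187)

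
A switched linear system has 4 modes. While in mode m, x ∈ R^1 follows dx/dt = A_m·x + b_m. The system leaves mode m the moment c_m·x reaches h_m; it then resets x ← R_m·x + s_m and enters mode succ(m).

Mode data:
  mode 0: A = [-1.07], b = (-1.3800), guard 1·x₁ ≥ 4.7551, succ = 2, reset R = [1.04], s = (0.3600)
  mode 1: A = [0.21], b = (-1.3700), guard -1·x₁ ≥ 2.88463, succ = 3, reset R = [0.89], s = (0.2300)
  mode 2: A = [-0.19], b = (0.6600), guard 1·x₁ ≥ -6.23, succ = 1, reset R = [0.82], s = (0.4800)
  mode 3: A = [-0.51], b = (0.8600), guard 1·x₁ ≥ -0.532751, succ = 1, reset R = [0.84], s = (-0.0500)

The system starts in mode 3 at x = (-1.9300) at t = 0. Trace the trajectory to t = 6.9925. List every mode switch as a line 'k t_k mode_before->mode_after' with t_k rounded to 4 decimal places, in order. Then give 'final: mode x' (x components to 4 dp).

1 0.9576 3->1
2 2.3512 1->3
3 3.5181 3->1
4 4.9117 1->3
5 6.0786 3->1
final: 1 -1.9831

Mode 3: guard c·x = -0.5328 hit at Δt = 0.9576 (t = 0.9576), x⁻ = (-0.5328) → reset → x⁺ = (-0.4975), jump to mode 1
Mode 1: guard c·x = 2.8846 hit at Δt = 1.3936 (t = 2.3512), x⁻ = (-2.8846) → reset → x⁺ = (-2.3373), jump to mode 3
Mode 3: guard c·x = -0.5328 hit at Δt = 1.1669 (t = 3.5181), x⁻ = (-0.5328) → reset → x⁺ = (-0.4975), jump to mode 1
Mode 1: guard c·x = 2.8846 hit at Δt = 1.3936 (t = 4.9117), x⁻ = (-2.8846) → reset → x⁺ = (-2.3373), jump to mode 3
Mode 3: guard c·x = -0.5328 hit at Δt = 1.1669 (t = 6.0786), x⁻ = (-0.5328) → reset → x⁺ = (-0.4975), jump to mode 1
Mode 1: flow for 0.9139 to horizon, guard not reached → x = (-1.9831)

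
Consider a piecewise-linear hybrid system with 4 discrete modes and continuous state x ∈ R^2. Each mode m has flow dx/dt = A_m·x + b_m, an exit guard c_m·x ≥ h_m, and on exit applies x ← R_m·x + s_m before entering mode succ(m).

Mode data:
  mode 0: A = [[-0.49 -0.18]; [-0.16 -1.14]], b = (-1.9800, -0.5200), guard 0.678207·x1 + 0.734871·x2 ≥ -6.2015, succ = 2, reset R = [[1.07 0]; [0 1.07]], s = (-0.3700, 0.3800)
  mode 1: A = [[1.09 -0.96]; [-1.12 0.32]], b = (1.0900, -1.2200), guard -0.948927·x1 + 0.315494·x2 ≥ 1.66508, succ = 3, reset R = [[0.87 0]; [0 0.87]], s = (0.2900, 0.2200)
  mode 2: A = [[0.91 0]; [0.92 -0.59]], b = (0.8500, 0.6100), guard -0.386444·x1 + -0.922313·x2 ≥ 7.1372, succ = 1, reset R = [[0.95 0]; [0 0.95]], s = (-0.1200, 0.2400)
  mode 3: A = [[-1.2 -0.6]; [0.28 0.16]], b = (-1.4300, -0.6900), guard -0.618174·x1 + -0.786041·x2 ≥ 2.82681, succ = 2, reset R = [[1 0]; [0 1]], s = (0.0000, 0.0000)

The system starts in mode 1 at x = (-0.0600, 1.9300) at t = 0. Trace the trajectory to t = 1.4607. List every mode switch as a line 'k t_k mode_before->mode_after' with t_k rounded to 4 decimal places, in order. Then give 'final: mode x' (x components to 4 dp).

1 0.8757 1->3
final: 3 -1.3556 1.4299

Mode 1: guard c·x = 1.6651 hit at Δt = 0.8757 (t = 0.8757), x⁻ = (-1.1300, 1.8791) → reset → x⁺ = (-0.6931, 1.8548), jump to mode 3
Mode 3: flow for 0.5850 to horizon, guard not reached → x = (-1.3556, 1.4299)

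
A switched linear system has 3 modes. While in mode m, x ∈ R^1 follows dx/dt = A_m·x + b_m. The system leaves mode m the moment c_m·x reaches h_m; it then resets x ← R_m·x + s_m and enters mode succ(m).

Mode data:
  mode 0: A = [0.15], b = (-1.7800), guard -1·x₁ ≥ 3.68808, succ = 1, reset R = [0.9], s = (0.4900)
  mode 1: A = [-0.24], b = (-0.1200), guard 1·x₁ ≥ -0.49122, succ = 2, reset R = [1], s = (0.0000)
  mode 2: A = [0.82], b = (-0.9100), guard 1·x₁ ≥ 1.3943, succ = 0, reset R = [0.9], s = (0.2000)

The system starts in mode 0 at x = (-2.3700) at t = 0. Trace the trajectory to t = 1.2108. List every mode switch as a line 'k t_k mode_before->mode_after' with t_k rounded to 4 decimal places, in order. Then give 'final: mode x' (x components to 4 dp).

1 0.5903 0->1
final: 1 -2.5070

Mode 0: guard c·x = 3.6881 hit at Δt = 0.5903 (t = 0.5903), x⁻ = (-3.6881) → reset → x⁺ = (-2.8293), jump to mode 1
Mode 1: flow for 0.6205 to horizon, guard not reached → x = (-2.5070)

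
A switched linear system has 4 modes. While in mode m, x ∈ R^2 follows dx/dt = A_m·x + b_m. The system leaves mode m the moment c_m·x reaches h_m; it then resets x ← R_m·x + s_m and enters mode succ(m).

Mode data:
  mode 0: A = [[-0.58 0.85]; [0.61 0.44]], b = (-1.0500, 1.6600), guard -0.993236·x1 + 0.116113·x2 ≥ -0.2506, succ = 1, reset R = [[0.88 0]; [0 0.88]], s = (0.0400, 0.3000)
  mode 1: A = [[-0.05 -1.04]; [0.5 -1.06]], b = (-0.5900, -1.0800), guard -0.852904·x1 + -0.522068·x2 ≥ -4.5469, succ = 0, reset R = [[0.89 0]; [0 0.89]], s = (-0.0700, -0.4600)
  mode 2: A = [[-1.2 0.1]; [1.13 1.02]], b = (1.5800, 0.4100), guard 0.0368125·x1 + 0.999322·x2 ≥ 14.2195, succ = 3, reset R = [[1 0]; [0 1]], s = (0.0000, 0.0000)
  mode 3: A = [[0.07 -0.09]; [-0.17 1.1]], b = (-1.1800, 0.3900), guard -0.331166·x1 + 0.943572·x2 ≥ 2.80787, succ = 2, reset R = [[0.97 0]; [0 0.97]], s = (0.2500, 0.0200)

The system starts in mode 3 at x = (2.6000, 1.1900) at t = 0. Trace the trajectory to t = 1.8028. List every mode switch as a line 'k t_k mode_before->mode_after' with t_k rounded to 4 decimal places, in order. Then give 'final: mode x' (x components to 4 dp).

1 0.9616 3->2
final: 2 1.8162 11.0553

Mode 3: guard c·x = 2.8079 hit at Δt = 0.9616 (t = 0.9616), x⁻ = (1.4188, 3.4737) → reset → x⁺ = (1.6262, 3.3895), jump to mode 2
Mode 2: flow for 0.8412 to horizon, guard not reached → x = (1.8162, 11.0553)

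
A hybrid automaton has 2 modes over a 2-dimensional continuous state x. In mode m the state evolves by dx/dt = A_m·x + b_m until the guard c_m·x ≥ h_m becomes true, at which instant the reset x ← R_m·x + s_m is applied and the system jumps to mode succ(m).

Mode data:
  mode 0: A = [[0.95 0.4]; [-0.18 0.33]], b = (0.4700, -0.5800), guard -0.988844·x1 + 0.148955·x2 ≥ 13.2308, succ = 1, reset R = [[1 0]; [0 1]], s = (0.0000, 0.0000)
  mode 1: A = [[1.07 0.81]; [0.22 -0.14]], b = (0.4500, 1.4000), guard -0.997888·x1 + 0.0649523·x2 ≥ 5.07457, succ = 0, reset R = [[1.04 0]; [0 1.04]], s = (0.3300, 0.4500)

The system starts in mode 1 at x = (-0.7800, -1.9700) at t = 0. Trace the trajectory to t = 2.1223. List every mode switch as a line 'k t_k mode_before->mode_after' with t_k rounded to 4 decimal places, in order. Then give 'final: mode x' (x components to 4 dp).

1 1.3335 1->0
final: 0 -10.0464 0.3550

Mode 1: guard c·x = 5.0746 hit at Δt = 1.3335 (t = 1.3335), x⁻ = (-5.1268, -0.6379) → reset → x⁺ = (-5.0019, -0.2134), jump to mode 0
Mode 0: flow for 0.7888 to horizon, guard not reached → x = (-10.0464, 0.3550)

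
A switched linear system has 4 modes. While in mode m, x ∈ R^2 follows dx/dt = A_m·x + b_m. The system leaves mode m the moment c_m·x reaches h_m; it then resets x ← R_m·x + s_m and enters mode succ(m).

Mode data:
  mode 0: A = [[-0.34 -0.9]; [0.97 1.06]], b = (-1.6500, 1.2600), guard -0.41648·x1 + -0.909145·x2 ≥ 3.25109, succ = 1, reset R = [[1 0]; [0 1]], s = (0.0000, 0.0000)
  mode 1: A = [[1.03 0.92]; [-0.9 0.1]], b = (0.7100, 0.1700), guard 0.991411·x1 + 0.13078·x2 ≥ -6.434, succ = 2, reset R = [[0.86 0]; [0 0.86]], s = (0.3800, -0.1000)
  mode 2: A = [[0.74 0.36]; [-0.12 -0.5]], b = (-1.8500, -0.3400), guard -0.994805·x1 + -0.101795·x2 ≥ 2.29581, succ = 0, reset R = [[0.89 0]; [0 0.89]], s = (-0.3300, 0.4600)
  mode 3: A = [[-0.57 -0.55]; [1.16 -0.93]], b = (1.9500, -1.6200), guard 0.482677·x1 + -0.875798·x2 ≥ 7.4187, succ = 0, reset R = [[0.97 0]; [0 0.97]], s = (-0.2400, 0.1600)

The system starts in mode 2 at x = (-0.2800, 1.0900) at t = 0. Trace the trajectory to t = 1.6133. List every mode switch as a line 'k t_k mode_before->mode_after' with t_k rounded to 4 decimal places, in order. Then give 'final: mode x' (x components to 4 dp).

1 0.8516 2->0
final: 0 -3.4417 0.3409

Mode 2: guard c·x = 2.2958 hit at Δt = 0.8516 (t = 0.8516), x⁻ = (-2.3674, 0.5824) → reset → x⁺ = (-2.4370, 0.9783), jump to mode 0
Mode 0: flow for 0.7617 to horizon, guard not reached → x = (-3.4417, 0.3409)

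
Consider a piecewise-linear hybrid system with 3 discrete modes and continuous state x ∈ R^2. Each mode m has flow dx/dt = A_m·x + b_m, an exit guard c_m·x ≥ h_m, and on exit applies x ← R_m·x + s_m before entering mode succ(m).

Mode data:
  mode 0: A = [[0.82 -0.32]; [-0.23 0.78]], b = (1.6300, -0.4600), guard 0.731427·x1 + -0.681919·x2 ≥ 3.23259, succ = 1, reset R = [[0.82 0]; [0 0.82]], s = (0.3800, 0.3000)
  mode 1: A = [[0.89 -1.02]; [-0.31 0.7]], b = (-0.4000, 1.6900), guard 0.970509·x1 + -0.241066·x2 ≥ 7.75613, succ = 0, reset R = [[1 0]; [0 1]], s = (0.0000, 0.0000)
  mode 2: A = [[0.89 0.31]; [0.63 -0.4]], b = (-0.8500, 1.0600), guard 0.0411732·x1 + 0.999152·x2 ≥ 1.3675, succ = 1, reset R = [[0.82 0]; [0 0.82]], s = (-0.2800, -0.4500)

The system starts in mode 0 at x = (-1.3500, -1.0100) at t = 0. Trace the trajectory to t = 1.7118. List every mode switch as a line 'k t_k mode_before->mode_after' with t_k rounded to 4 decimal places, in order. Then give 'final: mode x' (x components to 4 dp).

1 1.2920 0->1
final: 1 3.1422 -2.9357

Mode 0: guard c·x = 3.2326 hit at Δt = 1.2920 (t = 1.2920), x⁻ = (1.1641, -3.4918) → reset → x⁺ = (1.3346, -2.5633), jump to mode 1
Mode 1: flow for 0.4198 to horizon, guard not reached → x = (3.1422, -2.9357)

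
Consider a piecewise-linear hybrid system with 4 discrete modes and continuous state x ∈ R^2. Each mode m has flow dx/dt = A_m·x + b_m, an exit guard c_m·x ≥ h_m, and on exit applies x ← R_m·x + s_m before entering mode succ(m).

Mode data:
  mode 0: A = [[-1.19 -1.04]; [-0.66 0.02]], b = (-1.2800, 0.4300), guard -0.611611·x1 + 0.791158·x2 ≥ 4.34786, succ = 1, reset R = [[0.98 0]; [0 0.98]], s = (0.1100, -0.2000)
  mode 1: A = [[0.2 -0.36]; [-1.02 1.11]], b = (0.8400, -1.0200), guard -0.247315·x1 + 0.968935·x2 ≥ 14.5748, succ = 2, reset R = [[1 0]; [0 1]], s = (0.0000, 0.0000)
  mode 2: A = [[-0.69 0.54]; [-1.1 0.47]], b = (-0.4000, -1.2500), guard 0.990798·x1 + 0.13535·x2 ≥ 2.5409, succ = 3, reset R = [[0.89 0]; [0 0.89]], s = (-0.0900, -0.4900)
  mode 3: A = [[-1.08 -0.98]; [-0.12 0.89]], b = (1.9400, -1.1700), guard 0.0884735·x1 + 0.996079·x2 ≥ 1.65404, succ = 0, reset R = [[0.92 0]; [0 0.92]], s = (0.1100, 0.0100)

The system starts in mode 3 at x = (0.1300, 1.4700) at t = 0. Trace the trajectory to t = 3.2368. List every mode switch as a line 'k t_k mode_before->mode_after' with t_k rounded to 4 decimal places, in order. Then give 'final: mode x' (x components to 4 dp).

1 0.9443 3->0
2 2.4013 0->1
final: 1 -4.1999 10.8649

Mode 3: guard c·x = 1.6540 hit at Δt = 0.9443 (t = 0.9443), x⁻ = (0.2925, 1.6346) → reset → x⁺ = (0.3791, 1.5138), jump to mode 0
Mode 0: guard c·x = 4.3479 hit at Δt = 1.4570 (t = 2.4013), x⁻ = (-2.6394, 3.4552) → reset → x⁺ = (-2.4766, 3.1861), jump to mode 1
Mode 1: flow for 0.8355 to horizon, guard not reached → x = (-4.1999, 10.8649)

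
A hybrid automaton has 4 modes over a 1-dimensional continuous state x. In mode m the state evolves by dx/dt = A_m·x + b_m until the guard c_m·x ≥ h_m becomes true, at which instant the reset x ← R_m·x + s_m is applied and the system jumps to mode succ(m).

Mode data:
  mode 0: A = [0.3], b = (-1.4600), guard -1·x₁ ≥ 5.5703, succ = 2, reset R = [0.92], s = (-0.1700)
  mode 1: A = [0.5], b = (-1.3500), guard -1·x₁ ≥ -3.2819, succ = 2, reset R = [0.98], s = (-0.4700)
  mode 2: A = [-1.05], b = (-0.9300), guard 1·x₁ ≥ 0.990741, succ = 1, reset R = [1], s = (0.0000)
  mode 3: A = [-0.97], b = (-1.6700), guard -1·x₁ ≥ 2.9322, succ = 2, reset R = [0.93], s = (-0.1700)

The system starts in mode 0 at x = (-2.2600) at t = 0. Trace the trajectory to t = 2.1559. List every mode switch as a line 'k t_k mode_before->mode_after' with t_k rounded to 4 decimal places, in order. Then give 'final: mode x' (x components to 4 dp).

1 1.2717 0->2
final: 2 -2.6281

Mode 0: guard c·x = 5.5703 hit at Δt = 1.2717 (t = 1.2717), x⁻ = (-5.5703) → reset → x⁺ = (-5.2947), jump to mode 2
Mode 2: flow for 0.8842 to horizon, guard not reached → x = (-2.6281)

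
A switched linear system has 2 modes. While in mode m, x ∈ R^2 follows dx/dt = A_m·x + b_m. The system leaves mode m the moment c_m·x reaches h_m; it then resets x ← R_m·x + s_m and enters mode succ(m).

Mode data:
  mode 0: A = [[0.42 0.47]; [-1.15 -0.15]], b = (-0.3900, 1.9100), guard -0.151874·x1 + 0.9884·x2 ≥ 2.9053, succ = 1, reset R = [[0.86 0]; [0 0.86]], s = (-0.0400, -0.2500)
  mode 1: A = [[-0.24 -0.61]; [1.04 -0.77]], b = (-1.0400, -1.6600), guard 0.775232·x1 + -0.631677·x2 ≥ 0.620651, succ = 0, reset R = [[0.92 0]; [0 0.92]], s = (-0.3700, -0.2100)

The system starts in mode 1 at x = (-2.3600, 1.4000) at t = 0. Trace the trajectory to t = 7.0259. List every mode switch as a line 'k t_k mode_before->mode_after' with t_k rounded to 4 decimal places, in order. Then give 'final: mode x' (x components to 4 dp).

Mode 1: guard c·x = 0.6207 hit at Δt = 1.4892 (t = 1.4892), x⁻ = (-1.7768, -3.1631) → reset → x⁺ = (-2.0046, -3.1201), jump to mode 0
Mode 0: guard c·x = 2.9053 hit at Δt = 0.9839 (t = 2.4731), x⁻ = (-3.9018, 2.3399) → reset → x⁺ = (-3.3955, 1.7623), jump to mode 1
Mode 1: guard c·x = 0.6207 hit at Δt = 1.4945 (t = 3.9676), x⁻ = (-2.2603, -3.7566) → reset → x⁺ = (-2.4495, -3.6660), jump to mode 0
Mode 0: guard c·x = 2.9053 hit at Δt = 0.9378 (t = 4.9053), x⁻ = (-4.6438, 2.2258) → reset → x⁺ = (-4.0337, 1.6642), jump to mode 1
Mode 1: guard c·x = 0.6207 hit at Δt = 1.4546 (t = 6.3599), x⁻ = (-2.5345, -4.0930) → reset → x⁺ = (-2.7017, -3.9756), jump to mode 0
Mode 0: flow for 0.6660 to horizon, guard not reached → x = (-4.5981, 0.3346)

1 1.4892 1->0
2 2.4731 0->1
3 3.9676 1->0
4 4.9053 0->1
5 6.3599 1->0
final: 0 -4.5981 0.3346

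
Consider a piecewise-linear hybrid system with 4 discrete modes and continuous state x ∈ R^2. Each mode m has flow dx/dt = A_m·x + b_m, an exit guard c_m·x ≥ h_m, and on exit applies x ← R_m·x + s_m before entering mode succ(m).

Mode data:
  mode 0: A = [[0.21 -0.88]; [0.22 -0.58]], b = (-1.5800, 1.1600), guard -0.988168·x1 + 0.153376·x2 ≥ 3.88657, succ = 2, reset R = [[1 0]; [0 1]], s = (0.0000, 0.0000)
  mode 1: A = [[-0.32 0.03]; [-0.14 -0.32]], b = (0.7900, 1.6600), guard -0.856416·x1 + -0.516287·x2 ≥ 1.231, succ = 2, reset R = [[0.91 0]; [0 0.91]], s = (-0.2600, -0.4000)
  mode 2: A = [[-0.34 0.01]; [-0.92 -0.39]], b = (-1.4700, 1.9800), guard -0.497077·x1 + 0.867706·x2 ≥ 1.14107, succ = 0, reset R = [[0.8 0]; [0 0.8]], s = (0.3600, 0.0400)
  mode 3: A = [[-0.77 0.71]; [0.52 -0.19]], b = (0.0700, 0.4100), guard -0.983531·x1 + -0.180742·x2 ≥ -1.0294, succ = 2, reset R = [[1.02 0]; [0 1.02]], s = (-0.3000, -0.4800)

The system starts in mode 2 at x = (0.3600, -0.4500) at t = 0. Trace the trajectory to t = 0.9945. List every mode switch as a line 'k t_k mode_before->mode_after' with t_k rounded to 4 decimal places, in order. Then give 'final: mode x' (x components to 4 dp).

Mode 2: guard c·x = 1.1411 hit at Δt = 0.6942 (t = 0.6942), x⁻ = (-0.6231, 0.9581) → reset → x⁺ = (-0.1384, 0.8065), jump to mode 0
Mode 0: flow for 0.3003 to horizon, guard not reached → x = (-0.8805, 0.9662)

1 0.6942 2->0
final: 0 -0.8805 0.9662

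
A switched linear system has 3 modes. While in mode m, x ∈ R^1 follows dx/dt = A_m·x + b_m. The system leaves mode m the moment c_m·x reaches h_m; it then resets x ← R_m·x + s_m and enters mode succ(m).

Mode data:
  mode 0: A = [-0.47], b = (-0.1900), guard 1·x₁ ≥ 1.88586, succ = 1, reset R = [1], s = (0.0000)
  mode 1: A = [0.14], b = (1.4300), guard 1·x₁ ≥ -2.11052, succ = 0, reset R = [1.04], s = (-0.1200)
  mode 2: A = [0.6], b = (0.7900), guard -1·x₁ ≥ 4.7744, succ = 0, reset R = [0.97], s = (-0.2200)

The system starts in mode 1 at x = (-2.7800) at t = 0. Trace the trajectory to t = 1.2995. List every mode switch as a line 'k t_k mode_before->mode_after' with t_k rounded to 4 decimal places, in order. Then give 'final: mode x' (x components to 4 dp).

1 0.6159 1->0
final: 0 -1.7899

Mode 1: guard c·x = -2.1105 hit at Δt = 0.6159 (t = 0.6159), x⁻ = (-2.1105) → reset → x⁺ = (-2.3149), jump to mode 0
Mode 0: flow for 0.6836 to horizon, guard not reached → x = (-1.7899)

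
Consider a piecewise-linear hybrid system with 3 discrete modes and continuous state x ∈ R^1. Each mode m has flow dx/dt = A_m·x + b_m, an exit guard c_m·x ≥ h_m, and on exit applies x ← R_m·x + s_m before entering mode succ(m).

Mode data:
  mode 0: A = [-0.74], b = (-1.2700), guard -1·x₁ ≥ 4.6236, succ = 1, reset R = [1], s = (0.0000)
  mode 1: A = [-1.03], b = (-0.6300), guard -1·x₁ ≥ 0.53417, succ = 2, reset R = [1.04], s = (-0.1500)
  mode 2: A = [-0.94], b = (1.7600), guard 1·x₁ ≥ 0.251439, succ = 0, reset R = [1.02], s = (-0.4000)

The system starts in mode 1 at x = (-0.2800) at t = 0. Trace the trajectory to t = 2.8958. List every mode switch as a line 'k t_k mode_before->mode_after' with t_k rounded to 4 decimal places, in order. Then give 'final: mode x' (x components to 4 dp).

1 1.4117 1->2
2 1.9053 2->0
final: 0 -0.9606

Mode 1: guard c·x = 0.5342 hit at Δt = 1.4117 (t = 1.4117), x⁻ = (-0.5342) → reset → x⁺ = (-0.7055), jump to mode 2
Mode 2: guard c·x = 0.2514 hit at Δt = 0.4936 (t = 1.9053), x⁻ = (0.2514) → reset → x⁺ = (-0.1435), jump to mode 0
Mode 0: flow for 0.9905 to horizon, guard not reached → x = (-0.9606)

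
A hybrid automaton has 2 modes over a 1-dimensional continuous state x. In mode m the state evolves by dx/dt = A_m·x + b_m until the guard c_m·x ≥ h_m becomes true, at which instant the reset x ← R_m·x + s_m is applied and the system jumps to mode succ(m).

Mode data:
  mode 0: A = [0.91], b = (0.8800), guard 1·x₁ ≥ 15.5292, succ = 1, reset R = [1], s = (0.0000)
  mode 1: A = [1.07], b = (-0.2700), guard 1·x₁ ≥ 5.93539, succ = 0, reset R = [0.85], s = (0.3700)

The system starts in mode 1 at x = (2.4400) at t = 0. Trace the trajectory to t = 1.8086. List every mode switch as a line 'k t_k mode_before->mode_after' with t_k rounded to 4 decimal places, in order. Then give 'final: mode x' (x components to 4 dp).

1 0.8922 1->0
final: 0 13.7267

Mode 1: guard c·x = 5.9354 hit at Δt = 0.8922 (t = 0.8922), x⁻ = (5.9354) → reset → x⁺ = (5.4151), jump to mode 0
Mode 0: flow for 0.9164 to horizon, guard not reached → x = (13.7267)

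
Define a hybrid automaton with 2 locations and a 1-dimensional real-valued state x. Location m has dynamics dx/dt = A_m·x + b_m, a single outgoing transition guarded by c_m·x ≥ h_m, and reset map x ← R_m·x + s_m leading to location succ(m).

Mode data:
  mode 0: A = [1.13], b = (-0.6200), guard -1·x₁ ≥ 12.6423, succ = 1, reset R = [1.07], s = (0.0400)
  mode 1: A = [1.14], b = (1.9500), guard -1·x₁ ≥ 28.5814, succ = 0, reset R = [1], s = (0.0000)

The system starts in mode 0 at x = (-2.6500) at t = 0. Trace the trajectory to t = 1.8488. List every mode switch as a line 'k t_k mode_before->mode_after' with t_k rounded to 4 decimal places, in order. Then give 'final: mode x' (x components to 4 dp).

Mode 0: guard c·x = 12.6423 hit at Δt = 1.2538 (t = 1.2538), x⁻ = (-12.6423) → reset → x⁺ = (-13.4873), jump to mode 1
Mode 1: flow for 0.5950 to horizon, guard not reached → x = (-24.9168)

1 1.2538 0->1
final: 1 -24.9168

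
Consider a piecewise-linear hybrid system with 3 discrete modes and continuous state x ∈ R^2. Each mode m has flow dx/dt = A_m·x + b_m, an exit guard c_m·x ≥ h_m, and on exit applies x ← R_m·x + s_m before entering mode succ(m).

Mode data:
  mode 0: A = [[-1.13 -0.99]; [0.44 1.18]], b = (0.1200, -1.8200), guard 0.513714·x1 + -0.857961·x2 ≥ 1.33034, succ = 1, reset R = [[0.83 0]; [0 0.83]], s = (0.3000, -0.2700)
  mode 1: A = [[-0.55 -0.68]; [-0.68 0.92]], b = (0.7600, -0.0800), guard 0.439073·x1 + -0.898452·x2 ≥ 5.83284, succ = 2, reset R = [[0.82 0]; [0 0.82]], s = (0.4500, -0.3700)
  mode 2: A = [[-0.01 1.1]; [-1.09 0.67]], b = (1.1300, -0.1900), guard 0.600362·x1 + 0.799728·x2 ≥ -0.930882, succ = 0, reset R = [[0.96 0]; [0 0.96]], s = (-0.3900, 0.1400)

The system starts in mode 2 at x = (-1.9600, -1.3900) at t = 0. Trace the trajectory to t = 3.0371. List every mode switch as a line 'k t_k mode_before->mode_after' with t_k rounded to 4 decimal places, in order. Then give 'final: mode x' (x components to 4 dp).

1 1.0121 2->0
2 1.6389 0->1
3 2.6112 1->2
final: 2 -0.0632 -7.1533

Mode 2: guard c·x = -0.9309 hit at Δt = 1.0121 (t = 1.0121), x⁻ = (-1.6044, 0.0404) → reset → x⁺ = (-1.9302, 0.1788), jump to mode 0
Mode 0: guard c·x = 1.3303 hit at Δt = 0.6268 (t = 1.6389), x⁻ = (-0.5117, -1.8569) → reset → x⁺ = (-0.1247, -1.8113), jump to mode 1
Mode 1: guard c·x = 5.8328 hit at Δt = 0.9723 (t = 2.6112), x⁻ = (2.2280, -5.4033) → reset → x⁺ = (2.2770, -4.8007), jump to mode 2
Mode 2: flow for 0.4259 to horizon, guard not reached → x = (-0.0632, -7.1533)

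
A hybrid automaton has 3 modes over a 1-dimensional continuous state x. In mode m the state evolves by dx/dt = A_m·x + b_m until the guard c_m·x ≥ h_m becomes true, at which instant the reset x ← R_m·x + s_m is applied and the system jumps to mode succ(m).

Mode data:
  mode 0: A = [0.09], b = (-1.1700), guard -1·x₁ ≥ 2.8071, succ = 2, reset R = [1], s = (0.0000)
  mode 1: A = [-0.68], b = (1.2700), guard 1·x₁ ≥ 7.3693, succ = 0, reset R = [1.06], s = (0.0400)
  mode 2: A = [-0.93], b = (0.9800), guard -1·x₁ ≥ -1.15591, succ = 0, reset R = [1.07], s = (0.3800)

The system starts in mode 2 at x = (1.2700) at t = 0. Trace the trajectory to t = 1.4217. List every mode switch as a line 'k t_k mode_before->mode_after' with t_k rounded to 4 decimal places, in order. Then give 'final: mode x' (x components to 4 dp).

1 0.8064 2->0
final: 0 0.9687

Mode 2: guard c·x = -1.1559 hit at Δt = 0.8064 (t = 0.8064), x⁻ = (1.1559) → reset → x⁺ = (1.6168), jump to mode 0
Mode 0: flow for 0.6153 to horizon, guard not reached → x = (0.9687)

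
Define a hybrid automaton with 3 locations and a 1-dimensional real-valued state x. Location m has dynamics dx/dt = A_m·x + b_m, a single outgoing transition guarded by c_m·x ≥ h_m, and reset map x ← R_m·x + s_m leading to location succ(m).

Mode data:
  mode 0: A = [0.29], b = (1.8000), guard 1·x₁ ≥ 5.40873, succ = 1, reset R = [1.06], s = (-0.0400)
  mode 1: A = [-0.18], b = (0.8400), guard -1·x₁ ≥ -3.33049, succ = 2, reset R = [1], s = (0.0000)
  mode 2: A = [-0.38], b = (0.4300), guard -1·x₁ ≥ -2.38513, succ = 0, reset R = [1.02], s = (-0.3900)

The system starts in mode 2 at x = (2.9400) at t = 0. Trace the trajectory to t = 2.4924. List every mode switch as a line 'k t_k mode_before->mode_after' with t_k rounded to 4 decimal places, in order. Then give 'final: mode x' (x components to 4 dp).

Mode 2: guard c·x = -2.3851 hit at Δt = 0.9644 (t = 0.9644), x⁻ = (2.3851) → reset → x⁺ = (2.0428), jump to mode 0
Mode 0: guard c·x = 5.4087 hit at Δt = 1.1799 (t = 2.1443), x⁻ = (5.4087) → reset → x⁺ = (5.6933), jump to mode 1
Mode 1: flow for 0.3481 to horizon, guard not reached → x = (5.6309)

1 0.9644 2->0
2 2.1443 0->1
final: 1 5.6309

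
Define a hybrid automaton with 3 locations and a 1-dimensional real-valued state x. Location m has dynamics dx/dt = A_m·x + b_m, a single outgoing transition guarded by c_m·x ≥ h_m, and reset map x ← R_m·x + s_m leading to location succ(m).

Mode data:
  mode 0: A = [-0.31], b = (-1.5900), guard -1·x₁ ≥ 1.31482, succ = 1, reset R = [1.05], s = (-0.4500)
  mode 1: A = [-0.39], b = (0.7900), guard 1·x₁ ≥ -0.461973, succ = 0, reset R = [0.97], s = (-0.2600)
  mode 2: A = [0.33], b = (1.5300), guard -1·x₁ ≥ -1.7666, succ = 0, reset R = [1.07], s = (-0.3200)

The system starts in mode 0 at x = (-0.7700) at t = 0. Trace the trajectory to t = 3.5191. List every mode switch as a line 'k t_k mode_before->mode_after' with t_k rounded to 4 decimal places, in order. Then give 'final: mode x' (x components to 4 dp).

1 0.4307 0->1
2 1.5547 1->0
3 2.0309 0->1
4 3.1549 1->0
final: 0 -1.1801

Mode 0: guard c·x = 1.3148 hit at Δt = 0.4307 (t = 0.4307), x⁻ = (-1.3148) → reset → x⁺ = (-1.8306), jump to mode 1
Mode 1: guard c·x = -0.4620 hit at Δt = 1.1240 (t = 1.5547), x⁻ = (-0.4620) → reset → x⁺ = (-0.7081), jump to mode 0
Mode 0: guard c·x = 1.3148 hit at Δt = 0.4762 (t = 2.0309), x⁻ = (-1.3148) → reset → x⁺ = (-1.8306), jump to mode 1
Mode 1: guard c·x = -0.4620 hit at Δt = 1.1240 (t = 3.1549), x⁻ = (-0.4620) → reset → x⁺ = (-0.7081), jump to mode 0
Mode 0: flow for 0.3642 to horizon, guard not reached → x = (-1.1801)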